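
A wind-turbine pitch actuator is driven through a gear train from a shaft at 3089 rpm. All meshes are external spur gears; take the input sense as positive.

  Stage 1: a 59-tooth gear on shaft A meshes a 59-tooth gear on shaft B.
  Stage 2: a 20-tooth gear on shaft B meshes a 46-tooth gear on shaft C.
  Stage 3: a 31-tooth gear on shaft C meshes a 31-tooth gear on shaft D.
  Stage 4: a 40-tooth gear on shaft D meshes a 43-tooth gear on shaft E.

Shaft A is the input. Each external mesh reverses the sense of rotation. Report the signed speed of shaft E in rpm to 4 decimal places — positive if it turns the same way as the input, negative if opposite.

+1249.3428 rpm (same as input, |ω| = 1249.3428 rpm)

Stage 1 [59T→59T]: ω = 3089.0000×59/59 = 3089.0000 rpm, dir flips to −; running = −3089.0000
Stage 2 [20T→46T]: ω = 3089.0000×20/46 = 1343.0435 rpm, dir flips to +; running = +1343.0435
Stage 3 [31T→31T]: ω = 1343.0435×31/31 = 1343.0435 rpm, dir flips to −; running = −1343.0435
Stage 4 [40T→43T]: ω = 1343.0435×40/43 = 1249.3428 rpm, dir flips to +; running = +1249.3428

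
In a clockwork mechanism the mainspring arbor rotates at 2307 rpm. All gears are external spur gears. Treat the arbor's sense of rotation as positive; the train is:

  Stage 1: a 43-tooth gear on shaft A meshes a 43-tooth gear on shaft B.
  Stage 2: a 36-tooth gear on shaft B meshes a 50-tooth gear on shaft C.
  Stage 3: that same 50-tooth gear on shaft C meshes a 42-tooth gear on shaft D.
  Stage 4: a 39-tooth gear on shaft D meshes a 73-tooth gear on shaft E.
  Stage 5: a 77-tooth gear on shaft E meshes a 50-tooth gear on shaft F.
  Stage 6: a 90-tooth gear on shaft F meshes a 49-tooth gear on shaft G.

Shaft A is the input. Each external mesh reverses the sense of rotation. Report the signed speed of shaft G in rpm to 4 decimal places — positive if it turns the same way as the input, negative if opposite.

Stage 1 [43T→43T]: ω = 2307.0000×43/43 = 2307.0000 rpm, dir flips to −; running = −2307.0000
Stage 2 [36T→50T]: ω = 2307.0000×36/50 = 1661.0400 rpm, dir flips to +; running = +1661.0400
Stage 3 [50T→42T]: ω = 1661.0400×50/42 = 1977.4286 rpm, dir flips to −; running = −1977.4286
Stage 4 [39T→73T]: ω = 1977.4286×39/73 = 1056.4344 rpm, dir flips to +; running = +1056.4344
Stage 5 [77T→50T]: ω = 1056.4344×77/50 = 1626.9090 rpm, dir flips to −; running = −1626.9090
Stage 6 [90T→49T]: ω = 1626.9090×90/49 = 2988.2003 rpm, dir flips to +; running = +2988.2003

+2988.2003 rpm (same as input, |ω| = 2988.2003 rpm)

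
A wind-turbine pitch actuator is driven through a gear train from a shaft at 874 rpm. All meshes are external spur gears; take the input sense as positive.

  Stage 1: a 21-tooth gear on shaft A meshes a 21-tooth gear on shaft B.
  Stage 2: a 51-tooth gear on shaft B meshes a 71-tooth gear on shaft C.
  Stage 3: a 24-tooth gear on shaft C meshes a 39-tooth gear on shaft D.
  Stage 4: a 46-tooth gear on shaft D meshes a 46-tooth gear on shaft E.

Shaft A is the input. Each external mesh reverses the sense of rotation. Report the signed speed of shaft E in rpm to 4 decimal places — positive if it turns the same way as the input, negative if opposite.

Stage 1 [21T→21T]: ω = 874.0000×21/21 = 874.0000 rpm, dir flips to −; running = −874.0000
Stage 2 [51T→71T]: ω = 874.0000×51/71 = 627.8028 rpm, dir flips to +; running = +627.8028
Stage 3 [24T→39T]: ω = 627.8028×24/39 = 386.3402 rpm, dir flips to −; running = −386.3402
Stage 4 [46T→46T]: ω = 386.3402×46/46 = 386.3402 rpm, dir flips to +; running = +386.3402

+386.3402 rpm (same as input, |ω| = 386.3402 rpm)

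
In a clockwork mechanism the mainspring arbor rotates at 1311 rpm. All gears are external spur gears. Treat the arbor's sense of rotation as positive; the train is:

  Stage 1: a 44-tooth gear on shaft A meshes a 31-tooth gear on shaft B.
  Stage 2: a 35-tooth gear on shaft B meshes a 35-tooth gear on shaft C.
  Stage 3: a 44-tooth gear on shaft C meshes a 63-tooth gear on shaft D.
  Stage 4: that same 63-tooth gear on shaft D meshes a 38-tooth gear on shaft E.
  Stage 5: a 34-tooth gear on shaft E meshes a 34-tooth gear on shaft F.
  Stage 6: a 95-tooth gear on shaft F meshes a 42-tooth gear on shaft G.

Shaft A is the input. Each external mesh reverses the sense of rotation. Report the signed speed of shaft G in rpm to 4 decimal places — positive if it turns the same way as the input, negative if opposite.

+4873.4562 rpm (same as input, |ω| = 4873.4562 rpm)

Stage 1 [44T→31T]: ω = 1311.0000×44/31 = 1860.7742 rpm, dir flips to −; running = −1860.7742
Stage 2 [35T→35T]: ω = 1860.7742×35/35 = 1860.7742 rpm, dir flips to +; running = +1860.7742
Stage 3 [44T→63T]: ω = 1860.7742×44/63 = 1299.5883 rpm, dir flips to −; running = −1299.5883
Stage 4 [63T→38T]: ω = 1299.5883×63/38 = 2154.5806 rpm, dir flips to +; running = +2154.5806
Stage 5 [34T→34T]: ω = 2154.5806×34/34 = 2154.5806 rpm, dir flips to −; running = −2154.5806
Stage 6 [95T→42T]: ω = 2154.5806×95/42 = 4873.4562 rpm, dir flips to +; running = +4873.4562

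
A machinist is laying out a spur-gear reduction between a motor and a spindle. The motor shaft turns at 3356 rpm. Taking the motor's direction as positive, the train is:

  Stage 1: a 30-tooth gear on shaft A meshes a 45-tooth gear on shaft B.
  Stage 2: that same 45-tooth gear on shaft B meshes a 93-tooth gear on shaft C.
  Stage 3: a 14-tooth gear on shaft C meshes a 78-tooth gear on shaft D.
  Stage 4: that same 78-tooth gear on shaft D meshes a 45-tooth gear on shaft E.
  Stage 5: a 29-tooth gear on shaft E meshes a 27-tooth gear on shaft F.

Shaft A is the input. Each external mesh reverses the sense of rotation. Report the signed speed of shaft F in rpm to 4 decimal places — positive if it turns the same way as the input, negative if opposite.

-361.7512 rpm (opposite to input, |ω| = 361.7512 rpm)

Stage 1 [30T→45T]: ω = 3356.0000×30/45 = 2237.3333 rpm, dir flips to −; running = −2237.3333
Stage 2 [45T→93T]: ω = 2237.3333×45/93 = 1082.5806 rpm, dir flips to +; running = +1082.5806
Stage 3 [14T→78T]: ω = 1082.5806×14/78 = 194.3093 rpm, dir flips to −; running = −194.3093
Stage 4 [78T→45T]: ω = 194.3093×78/45 = 336.8029 rpm, dir flips to +; running = +336.8029
Stage 5 [29T→27T]: ω = 336.8029×29/27 = 361.7512 rpm, dir flips to −; running = −361.7512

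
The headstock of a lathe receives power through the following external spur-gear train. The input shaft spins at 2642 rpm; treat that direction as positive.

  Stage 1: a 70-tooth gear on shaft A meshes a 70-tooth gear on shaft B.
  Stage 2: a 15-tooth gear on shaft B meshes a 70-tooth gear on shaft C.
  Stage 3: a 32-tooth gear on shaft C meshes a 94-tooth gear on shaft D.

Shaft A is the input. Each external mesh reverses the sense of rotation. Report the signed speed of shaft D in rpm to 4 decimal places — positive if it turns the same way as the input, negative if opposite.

Stage 1 [70T→70T]: ω = 2642.0000×70/70 = 2642.0000 rpm, dir flips to −; running = −2642.0000
Stage 2 [15T→70T]: ω = 2642.0000×15/70 = 566.1429 rpm, dir flips to +; running = +566.1429
Stage 3 [32T→94T]: ω = 566.1429×32/94 = 192.7295 rpm, dir flips to −; running = −192.7295

-192.7295 rpm (opposite to input, |ω| = 192.7295 rpm)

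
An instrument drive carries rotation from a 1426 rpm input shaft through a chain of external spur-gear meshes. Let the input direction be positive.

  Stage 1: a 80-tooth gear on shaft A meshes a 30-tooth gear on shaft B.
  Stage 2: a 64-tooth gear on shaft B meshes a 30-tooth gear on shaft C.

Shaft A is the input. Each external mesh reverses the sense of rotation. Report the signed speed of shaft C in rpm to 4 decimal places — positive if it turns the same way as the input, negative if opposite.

+8112.3556 rpm (same as input, |ω| = 8112.3556 rpm)

Stage 1 [80T→30T]: ω = 1426.0000×80/30 = 3802.6667 rpm, dir flips to −; running = −3802.6667
Stage 2 [64T→30T]: ω = 3802.6667×64/30 = 8112.3556 rpm, dir flips to +; running = +8112.3556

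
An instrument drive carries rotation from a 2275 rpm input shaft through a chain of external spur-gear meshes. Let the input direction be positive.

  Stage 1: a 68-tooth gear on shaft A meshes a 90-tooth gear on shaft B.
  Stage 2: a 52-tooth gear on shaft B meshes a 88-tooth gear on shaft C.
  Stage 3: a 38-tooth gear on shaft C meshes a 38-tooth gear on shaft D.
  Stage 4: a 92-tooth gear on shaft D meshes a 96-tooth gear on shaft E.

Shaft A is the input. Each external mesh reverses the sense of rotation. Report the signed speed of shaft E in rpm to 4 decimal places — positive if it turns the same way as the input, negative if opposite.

Stage 1 [68T→90T]: ω = 2275.0000×68/90 = 1718.8889 rpm, dir flips to −; running = −1718.8889
Stage 2 [52T→88T]: ω = 1718.8889×52/88 = 1015.7071 rpm, dir flips to +; running = +1015.7071
Stage 3 [38T→38T]: ω = 1015.7071×38/38 = 1015.7071 rpm, dir flips to −; running = −1015.7071
Stage 4 [92T→96T]: ω = 1015.7071×92/96 = 973.3859 rpm, dir flips to +; running = +973.3859

+973.3859 rpm (same as input, |ω| = 973.3859 rpm)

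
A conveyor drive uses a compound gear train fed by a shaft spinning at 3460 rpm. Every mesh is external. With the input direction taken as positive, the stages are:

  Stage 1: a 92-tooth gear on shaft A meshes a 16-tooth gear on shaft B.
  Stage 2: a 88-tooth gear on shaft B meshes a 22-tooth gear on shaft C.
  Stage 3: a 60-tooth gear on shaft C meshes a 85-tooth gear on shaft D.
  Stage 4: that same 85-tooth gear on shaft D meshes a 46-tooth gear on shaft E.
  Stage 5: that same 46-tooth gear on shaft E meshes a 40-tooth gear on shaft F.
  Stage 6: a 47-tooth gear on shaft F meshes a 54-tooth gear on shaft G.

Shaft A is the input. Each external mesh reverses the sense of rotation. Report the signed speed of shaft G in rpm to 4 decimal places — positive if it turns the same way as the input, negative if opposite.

+103896.1111 rpm (same as input, |ω| = 103896.1111 rpm)

Stage 1 [92T→16T]: ω = 3460.0000×92/16 = 19895.0000 rpm, dir flips to −; running = −19895.0000
Stage 2 [88T→22T]: ω = 19895.0000×88/22 = 79580.0000 rpm, dir flips to +; running = +79580.0000
Stage 3 [60T→85T]: ω = 79580.0000×60/85 = 56174.1176 rpm, dir flips to −; running = −56174.1176
Stage 4 [85T→46T]: ω = 56174.1176×85/46 = 103800.0000 rpm, dir flips to +; running = +103800.0000
Stage 5 [46T→40T]: ω = 103800.0000×46/40 = 119370.0000 rpm, dir flips to −; running = −119370.0000
Stage 6 [47T→54T]: ω = 119370.0000×47/54 = 103896.1111 rpm, dir flips to +; running = +103896.1111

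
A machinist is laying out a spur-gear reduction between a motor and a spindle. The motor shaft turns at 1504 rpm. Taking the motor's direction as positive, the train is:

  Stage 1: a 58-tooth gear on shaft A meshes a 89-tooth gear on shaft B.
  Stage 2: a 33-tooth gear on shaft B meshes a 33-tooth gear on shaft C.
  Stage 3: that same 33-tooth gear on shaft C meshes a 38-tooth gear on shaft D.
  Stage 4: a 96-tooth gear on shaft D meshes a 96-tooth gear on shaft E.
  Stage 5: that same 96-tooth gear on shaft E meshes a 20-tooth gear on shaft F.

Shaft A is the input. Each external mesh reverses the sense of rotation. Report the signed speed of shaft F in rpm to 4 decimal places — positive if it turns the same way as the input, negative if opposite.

Stage 1 [58T→89T]: ω = 1504.0000×58/89 = 980.1348 rpm, dir flips to −; running = −980.1348
Stage 2 [33T→33T]: ω = 980.1348×33/33 = 980.1348 rpm, dir flips to +; running = +980.1348
Stage 3 [33T→38T]: ω = 980.1348×33/38 = 851.1697 rpm, dir flips to −; running = −851.1697
Stage 4 [96T→96T]: ω = 851.1697×96/96 = 851.1697 rpm, dir flips to +; running = +851.1697
Stage 5 [96T→20T]: ω = 851.1697×96/20 = 4085.6147 rpm, dir flips to −; running = −4085.6147

-4085.6147 rpm (opposite to input, |ω| = 4085.6147 rpm)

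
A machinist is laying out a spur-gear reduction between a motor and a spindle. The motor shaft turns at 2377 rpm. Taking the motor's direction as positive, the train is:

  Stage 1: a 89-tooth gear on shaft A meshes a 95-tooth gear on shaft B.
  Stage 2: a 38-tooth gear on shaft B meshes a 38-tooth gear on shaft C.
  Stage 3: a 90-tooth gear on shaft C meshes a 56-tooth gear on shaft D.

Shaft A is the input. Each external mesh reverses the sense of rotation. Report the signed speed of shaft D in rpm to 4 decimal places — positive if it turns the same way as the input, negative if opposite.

-3578.9041 rpm (opposite to input, |ω| = 3578.9041 rpm)

Stage 1 [89T→95T]: ω = 2377.0000×89/95 = 2226.8737 rpm, dir flips to −; running = −2226.8737
Stage 2 [38T→38T]: ω = 2226.8737×38/38 = 2226.8737 rpm, dir flips to +; running = +2226.8737
Stage 3 [90T→56T]: ω = 2226.8737×90/56 = 3578.9041 rpm, dir flips to −; running = −3578.9041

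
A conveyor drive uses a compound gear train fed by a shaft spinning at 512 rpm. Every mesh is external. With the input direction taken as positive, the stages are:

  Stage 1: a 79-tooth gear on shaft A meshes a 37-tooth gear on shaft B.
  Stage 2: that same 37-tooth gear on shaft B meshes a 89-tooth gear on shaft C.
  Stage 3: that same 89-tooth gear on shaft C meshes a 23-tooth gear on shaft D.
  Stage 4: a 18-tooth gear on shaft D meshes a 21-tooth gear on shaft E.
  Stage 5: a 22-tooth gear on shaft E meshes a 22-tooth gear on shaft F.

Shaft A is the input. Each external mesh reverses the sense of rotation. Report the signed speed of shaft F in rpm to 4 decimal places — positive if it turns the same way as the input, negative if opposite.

Stage 1 [79T→37T]: ω = 512.0000×79/37 = 1093.1892 rpm, dir flips to −; running = −1093.1892
Stage 2 [37T→89T]: ω = 1093.1892×37/89 = 454.4719 rpm, dir flips to +; running = +454.4719
Stage 3 [89T→23T]: ω = 454.4719×89/23 = 1758.6087 rpm, dir flips to −; running = −1758.6087
Stage 4 [18T→21T]: ω = 1758.6087×18/21 = 1507.3789 rpm, dir flips to +; running = +1507.3789
Stage 5 [22T→22T]: ω = 1507.3789×22/22 = 1507.3789 rpm, dir flips to −; running = −1507.3789

-1507.3789 rpm (opposite to input, |ω| = 1507.3789 rpm)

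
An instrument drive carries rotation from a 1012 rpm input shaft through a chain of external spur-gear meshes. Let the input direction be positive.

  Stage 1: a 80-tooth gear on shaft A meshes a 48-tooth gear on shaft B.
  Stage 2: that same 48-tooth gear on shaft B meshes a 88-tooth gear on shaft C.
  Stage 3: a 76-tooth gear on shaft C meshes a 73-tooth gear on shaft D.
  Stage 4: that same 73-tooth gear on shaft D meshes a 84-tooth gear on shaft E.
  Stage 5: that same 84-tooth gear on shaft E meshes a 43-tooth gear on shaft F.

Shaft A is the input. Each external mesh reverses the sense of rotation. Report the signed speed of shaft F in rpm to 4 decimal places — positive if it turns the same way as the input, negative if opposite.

Stage 1 [80T→48T]: ω = 1012.0000×80/48 = 1686.6667 rpm, dir flips to −; running = −1686.6667
Stage 2 [48T→88T]: ω = 1686.6667×48/88 = 920.0000 rpm, dir flips to +; running = +920.0000
Stage 3 [76T→73T]: ω = 920.0000×76/73 = 957.8082 rpm, dir flips to −; running = −957.8082
Stage 4 [73T→84T]: ω = 957.8082×73/84 = 832.3810 rpm, dir flips to +; running = +832.3810
Stage 5 [84T→43T]: ω = 832.3810×84/43 = 1626.0465 rpm, dir flips to −; running = −1626.0465

-1626.0465 rpm (opposite to input, |ω| = 1626.0465 rpm)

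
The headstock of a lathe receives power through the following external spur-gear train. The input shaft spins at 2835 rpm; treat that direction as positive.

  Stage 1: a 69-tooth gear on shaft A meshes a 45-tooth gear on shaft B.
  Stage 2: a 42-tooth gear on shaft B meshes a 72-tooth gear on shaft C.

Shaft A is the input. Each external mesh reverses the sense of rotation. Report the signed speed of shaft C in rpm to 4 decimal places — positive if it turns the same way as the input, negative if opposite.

+2535.7500 rpm (same as input, |ω| = 2535.7500 rpm)

Stage 1 [69T→45T]: ω = 2835.0000×69/45 = 4347.0000 rpm, dir flips to −; running = −4347.0000
Stage 2 [42T→72T]: ω = 4347.0000×42/72 = 2535.7500 rpm, dir flips to +; running = +2535.7500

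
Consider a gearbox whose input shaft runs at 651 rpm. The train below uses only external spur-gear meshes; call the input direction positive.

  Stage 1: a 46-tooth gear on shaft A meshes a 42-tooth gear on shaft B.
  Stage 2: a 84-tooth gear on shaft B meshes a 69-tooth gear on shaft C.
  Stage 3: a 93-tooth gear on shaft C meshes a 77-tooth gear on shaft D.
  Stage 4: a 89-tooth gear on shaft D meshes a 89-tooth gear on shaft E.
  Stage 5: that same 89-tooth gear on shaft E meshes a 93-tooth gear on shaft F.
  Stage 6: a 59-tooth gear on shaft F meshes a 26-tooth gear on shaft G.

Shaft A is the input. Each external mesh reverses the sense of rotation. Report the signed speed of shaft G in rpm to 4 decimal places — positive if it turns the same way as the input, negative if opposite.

+2276.6573 rpm (same as input, |ω| = 2276.6573 rpm)

Stage 1 [46T→42T]: ω = 651.0000×46/42 = 713.0000 rpm, dir flips to −; running = −713.0000
Stage 2 [84T→69T]: ω = 713.0000×84/69 = 868.0000 rpm, dir flips to +; running = +868.0000
Stage 3 [93T→77T]: ω = 868.0000×93/77 = 1048.3636 rpm, dir flips to −; running = −1048.3636
Stage 4 [89T→89T]: ω = 1048.3636×89/89 = 1048.3636 rpm, dir flips to +; running = +1048.3636
Stage 5 [89T→93T]: ω = 1048.3636×89/93 = 1003.2727 rpm, dir flips to −; running = −1003.2727
Stage 6 [59T→26T]: ω = 1003.2727×59/26 = 2276.6573 rpm, dir flips to +; running = +2276.6573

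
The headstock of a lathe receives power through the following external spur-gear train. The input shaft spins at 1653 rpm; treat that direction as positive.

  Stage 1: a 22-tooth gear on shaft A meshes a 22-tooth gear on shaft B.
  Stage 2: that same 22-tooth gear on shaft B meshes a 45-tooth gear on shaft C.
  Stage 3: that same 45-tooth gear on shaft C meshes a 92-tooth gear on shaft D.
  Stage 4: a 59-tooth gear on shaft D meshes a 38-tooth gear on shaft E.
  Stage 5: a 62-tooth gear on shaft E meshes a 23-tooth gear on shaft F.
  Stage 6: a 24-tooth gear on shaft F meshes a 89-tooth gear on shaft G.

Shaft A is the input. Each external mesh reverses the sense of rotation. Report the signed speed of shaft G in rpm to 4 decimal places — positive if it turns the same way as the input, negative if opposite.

+446.1298 rpm (same as input, |ω| = 446.1298 rpm)

Stage 1 [22T→22T]: ω = 1653.0000×22/22 = 1653.0000 rpm, dir flips to −; running = −1653.0000
Stage 2 [22T→45T]: ω = 1653.0000×22/45 = 808.1333 rpm, dir flips to +; running = +808.1333
Stage 3 [45T→92T]: ω = 808.1333×45/92 = 395.2826 rpm, dir flips to −; running = −395.2826
Stage 4 [59T→38T]: ω = 395.2826×59/38 = 613.7283 rpm, dir flips to +; running = +613.7283
Stage 5 [62T→23T]: ω = 613.7283×62/23 = 1654.3979 rpm, dir flips to −; running = −1654.3979
Stage 6 [24T→89T]: ω = 1654.3979×24/89 = 446.1298 rpm, dir flips to +; running = +446.1298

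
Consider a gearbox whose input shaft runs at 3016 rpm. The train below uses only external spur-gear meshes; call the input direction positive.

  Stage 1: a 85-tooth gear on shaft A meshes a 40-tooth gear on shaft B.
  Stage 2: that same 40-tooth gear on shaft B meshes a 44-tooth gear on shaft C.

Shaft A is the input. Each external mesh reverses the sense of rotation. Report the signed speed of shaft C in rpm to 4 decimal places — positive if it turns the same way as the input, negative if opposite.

Stage 1 [85T→40T]: ω = 3016.0000×85/40 = 6409.0000 rpm, dir flips to −; running = −6409.0000
Stage 2 [40T→44T]: ω = 6409.0000×40/44 = 5826.3636 rpm, dir flips to +; running = +5826.3636

+5826.3636 rpm (same as input, |ω| = 5826.3636 rpm)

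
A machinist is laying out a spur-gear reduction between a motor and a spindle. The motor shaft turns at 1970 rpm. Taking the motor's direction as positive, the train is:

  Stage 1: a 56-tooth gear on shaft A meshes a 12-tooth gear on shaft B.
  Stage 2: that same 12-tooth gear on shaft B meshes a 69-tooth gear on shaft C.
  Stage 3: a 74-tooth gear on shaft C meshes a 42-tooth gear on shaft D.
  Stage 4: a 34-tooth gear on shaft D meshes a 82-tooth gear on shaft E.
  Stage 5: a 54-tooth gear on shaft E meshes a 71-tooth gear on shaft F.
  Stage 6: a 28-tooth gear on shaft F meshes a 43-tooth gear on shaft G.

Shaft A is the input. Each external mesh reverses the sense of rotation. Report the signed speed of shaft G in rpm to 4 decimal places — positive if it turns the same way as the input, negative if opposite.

Stage 1 [56T→12T]: ω = 1970.0000×56/12 = 9193.3333 rpm, dir flips to −; running = −9193.3333
Stage 2 [12T→69T]: ω = 9193.3333×12/69 = 1598.8406 rpm, dir flips to +; running = +1598.8406
Stage 3 [74T→42T]: ω = 1598.8406×74/42 = 2817.0048 rpm, dir flips to −; running = −2817.0048
Stage 4 [34T→82T]: ω = 2817.0048×34/82 = 1168.0264 rpm, dir flips to +; running = +1168.0264
Stage 5 [54T→71T]: ω = 1168.0264×54/71 = 888.3581 rpm, dir flips to −; running = −888.3581
Stage 6 [28T→43T]: ω = 888.3581×28/43 = 578.4657 rpm, dir flips to +; running = +578.4657

+578.4657 rpm (same as input, |ω| = 578.4657 rpm)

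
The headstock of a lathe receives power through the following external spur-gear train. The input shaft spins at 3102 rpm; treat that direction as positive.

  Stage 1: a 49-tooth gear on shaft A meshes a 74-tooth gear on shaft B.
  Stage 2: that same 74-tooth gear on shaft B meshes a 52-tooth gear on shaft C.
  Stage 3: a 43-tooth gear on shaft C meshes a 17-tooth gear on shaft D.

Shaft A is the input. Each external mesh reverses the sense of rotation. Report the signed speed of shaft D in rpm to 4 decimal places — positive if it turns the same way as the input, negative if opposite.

Stage 1 [49T→74T]: ω = 3102.0000×49/74 = 2054.0270 rpm, dir flips to −; running = −2054.0270
Stage 2 [74T→52T]: ω = 2054.0270×74/52 = 2923.0385 rpm, dir flips to +; running = +2923.0385
Stage 3 [43T→17T]: ω = 2923.0385×43/17 = 7393.5679 rpm, dir flips to −; running = −7393.5679

-7393.5679 rpm (opposite to input, |ω| = 7393.5679 rpm)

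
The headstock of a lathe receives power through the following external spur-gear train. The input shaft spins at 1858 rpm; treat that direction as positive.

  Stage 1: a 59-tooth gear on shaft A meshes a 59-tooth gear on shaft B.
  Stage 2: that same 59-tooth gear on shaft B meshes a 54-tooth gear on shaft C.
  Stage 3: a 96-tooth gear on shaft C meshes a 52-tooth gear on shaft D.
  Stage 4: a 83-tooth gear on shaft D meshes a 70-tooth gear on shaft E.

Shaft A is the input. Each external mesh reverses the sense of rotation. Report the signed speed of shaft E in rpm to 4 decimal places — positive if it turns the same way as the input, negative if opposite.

Stage 1 [59T→59T]: ω = 1858.0000×59/59 = 1858.0000 rpm, dir flips to −; running = −1858.0000
Stage 2 [59T→54T]: ω = 1858.0000×59/54 = 2030.0370 rpm, dir flips to +; running = +2030.0370
Stage 3 [96T→52T]: ω = 2030.0370×96/52 = 3747.7607 rpm, dir flips to −; running = −3747.7607
Stage 4 [83T→70T]: ω = 3747.7607×83/70 = 4443.7734 rpm, dir flips to +; running = +4443.7734

+4443.7734 rpm (same as input, |ω| = 4443.7734 rpm)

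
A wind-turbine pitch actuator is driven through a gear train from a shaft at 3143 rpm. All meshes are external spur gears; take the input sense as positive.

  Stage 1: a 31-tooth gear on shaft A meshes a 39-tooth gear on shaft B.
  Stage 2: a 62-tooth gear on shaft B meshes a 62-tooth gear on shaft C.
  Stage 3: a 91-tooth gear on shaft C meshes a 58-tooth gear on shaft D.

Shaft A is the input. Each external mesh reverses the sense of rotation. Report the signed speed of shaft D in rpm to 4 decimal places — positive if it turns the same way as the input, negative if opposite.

-3919.7184 rpm (opposite to input, |ω| = 3919.7184 rpm)

Stage 1 [31T→39T]: ω = 3143.0000×31/39 = 2498.2821 rpm, dir flips to −; running = −2498.2821
Stage 2 [62T→62T]: ω = 2498.2821×62/62 = 2498.2821 rpm, dir flips to +; running = +2498.2821
Stage 3 [91T→58T]: ω = 2498.2821×91/58 = 3919.7184 rpm, dir flips to −; running = −3919.7184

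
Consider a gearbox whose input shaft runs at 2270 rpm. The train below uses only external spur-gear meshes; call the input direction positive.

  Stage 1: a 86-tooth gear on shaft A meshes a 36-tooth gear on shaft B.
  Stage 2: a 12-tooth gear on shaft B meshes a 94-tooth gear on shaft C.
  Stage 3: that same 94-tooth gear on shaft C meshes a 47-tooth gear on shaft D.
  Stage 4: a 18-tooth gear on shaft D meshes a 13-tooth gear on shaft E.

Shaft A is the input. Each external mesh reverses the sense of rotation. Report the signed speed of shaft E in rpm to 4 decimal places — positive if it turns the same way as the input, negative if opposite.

+1917.0540 rpm (same as input, |ω| = 1917.0540 rpm)

Stage 1 [86T→36T]: ω = 2270.0000×86/36 = 5422.7778 rpm, dir flips to −; running = −5422.7778
Stage 2 [12T→94T]: ω = 5422.7778×12/94 = 692.2695 rpm, dir flips to +; running = +692.2695
Stage 3 [94T→47T]: ω = 692.2695×94/47 = 1384.5390 rpm, dir flips to −; running = −1384.5390
Stage 4 [18T→13T]: ω = 1384.5390×18/13 = 1917.0540 rpm, dir flips to +; running = +1917.0540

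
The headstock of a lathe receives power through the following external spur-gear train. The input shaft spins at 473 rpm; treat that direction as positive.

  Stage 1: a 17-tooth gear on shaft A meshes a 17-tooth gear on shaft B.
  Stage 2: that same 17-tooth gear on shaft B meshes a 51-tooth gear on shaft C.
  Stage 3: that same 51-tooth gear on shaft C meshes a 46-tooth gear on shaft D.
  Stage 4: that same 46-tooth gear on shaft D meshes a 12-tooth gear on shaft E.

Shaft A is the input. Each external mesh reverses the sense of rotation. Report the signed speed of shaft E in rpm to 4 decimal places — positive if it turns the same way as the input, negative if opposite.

+670.0833 rpm (same as input, |ω| = 670.0833 rpm)

Stage 1 [17T→17T]: ω = 473.0000×17/17 = 473.0000 rpm, dir flips to −; running = −473.0000
Stage 2 [17T→51T]: ω = 473.0000×17/51 = 157.6667 rpm, dir flips to +; running = +157.6667
Stage 3 [51T→46T]: ω = 157.6667×51/46 = 174.8043 rpm, dir flips to −; running = −174.8043
Stage 4 [46T→12T]: ω = 174.8043×46/12 = 670.0833 rpm, dir flips to +; running = +670.0833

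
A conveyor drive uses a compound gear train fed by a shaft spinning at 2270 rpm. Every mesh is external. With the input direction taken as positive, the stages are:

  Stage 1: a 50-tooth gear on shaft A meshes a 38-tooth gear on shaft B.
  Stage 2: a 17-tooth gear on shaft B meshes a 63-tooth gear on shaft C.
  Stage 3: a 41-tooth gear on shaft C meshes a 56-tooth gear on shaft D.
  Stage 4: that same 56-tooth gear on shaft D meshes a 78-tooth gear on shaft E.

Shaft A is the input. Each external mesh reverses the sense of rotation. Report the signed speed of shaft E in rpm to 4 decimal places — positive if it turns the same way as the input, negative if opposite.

Stage 1 [50T→38T]: ω = 2270.0000×50/38 = 2986.8421 rpm, dir flips to −; running = −2986.8421
Stage 2 [17T→63T]: ω = 2986.8421×17/63 = 805.9733 rpm, dir flips to +; running = +805.9733
Stage 3 [41T→56T]: ω = 805.9733×41/56 = 590.0876 rpm, dir flips to −; running = −590.0876
Stage 4 [56T→78T]: ω = 590.0876×56/78 = 423.6526 rpm, dir flips to +; running = +423.6526

+423.6526 rpm (same as input, |ω| = 423.6526 rpm)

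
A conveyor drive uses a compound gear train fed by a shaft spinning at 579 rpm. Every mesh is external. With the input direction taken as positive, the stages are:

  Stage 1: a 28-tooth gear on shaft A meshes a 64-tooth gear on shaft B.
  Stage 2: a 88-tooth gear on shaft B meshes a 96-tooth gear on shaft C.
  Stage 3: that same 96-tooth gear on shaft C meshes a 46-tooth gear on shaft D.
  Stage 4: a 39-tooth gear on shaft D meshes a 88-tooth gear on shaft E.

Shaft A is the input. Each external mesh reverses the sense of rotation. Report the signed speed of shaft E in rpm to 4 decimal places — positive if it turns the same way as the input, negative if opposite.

+214.7649 rpm (same as input, |ω| = 214.7649 rpm)

Stage 1 [28T→64T]: ω = 579.0000×28/64 = 253.3125 rpm, dir flips to −; running = −253.3125
Stage 2 [88T→96T]: ω = 253.3125×88/96 = 232.2031 rpm, dir flips to +; running = +232.2031
Stage 3 [96T→46T]: ω = 232.2031×96/46 = 484.5978 rpm, dir flips to −; running = −484.5978
Stage 4 [39T→88T]: ω = 484.5978×39/88 = 214.7649 rpm, dir flips to +; running = +214.7649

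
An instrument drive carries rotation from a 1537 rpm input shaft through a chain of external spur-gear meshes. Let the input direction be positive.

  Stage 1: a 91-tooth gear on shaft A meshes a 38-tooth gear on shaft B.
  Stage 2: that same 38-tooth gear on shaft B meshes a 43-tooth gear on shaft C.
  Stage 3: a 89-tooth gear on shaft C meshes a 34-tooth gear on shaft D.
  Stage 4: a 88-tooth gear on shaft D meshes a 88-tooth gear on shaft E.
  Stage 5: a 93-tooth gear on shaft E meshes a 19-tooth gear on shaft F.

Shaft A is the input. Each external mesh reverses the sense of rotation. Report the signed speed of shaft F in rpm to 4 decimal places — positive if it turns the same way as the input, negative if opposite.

-41676.1163 rpm (opposite to input, |ω| = 41676.1163 rpm)

Stage 1 [91T→38T]: ω = 1537.0000×91/38 = 3680.7105 rpm, dir flips to −; running = −3680.7105
Stage 2 [38T→43T]: ω = 3680.7105×38/43 = 3252.7209 rpm, dir flips to +; running = +3252.7209
Stage 3 [89T→34T]: ω = 3252.7209×89/34 = 8514.4754 rpm, dir flips to −; running = −8514.4754
Stage 4 [88T→88T]: ω = 8514.4754×88/88 = 8514.4754 rpm, dir flips to +; running = +8514.4754
Stage 5 [93T→19T]: ω = 8514.4754×93/19 = 41676.1163 rpm, dir flips to −; running = −41676.1163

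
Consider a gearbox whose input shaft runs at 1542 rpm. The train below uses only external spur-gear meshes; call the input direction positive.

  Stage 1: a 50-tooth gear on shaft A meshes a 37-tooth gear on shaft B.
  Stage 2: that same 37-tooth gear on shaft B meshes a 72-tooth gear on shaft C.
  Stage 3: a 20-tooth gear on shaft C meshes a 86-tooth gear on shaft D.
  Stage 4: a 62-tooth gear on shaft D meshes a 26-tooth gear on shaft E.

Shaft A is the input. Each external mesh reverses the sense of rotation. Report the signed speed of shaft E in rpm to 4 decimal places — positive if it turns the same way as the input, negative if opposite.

+593.8432 rpm (same as input, |ω| = 593.8432 rpm)

Stage 1 [50T→37T]: ω = 1542.0000×50/37 = 2083.7838 rpm, dir flips to −; running = −2083.7838
Stage 2 [37T→72T]: ω = 2083.7838×37/72 = 1070.8333 rpm, dir flips to +; running = +1070.8333
Stage 3 [20T→86T]: ω = 1070.8333×20/86 = 249.0310 rpm, dir flips to −; running = −249.0310
Stage 4 [62T→26T]: ω = 249.0310×62/26 = 593.8432 rpm, dir flips to +; running = +593.8432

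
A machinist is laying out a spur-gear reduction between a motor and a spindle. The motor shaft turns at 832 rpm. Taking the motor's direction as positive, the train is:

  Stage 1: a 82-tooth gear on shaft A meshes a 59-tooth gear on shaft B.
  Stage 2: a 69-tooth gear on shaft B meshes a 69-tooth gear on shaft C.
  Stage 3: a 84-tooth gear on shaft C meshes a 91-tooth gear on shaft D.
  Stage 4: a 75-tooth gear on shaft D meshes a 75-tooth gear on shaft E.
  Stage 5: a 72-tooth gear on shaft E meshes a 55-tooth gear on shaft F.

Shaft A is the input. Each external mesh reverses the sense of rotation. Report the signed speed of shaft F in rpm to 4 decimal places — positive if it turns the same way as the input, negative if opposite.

-1397.3103 rpm (opposite to input, |ω| = 1397.3103 rpm)

Stage 1 [82T→59T]: ω = 832.0000×82/59 = 1156.3390 rpm, dir flips to −; running = −1156.3390
Stage 2 [69T→69T]: ω = 1156.3390×69/69 = 1156.3390 rpm, dir flips to +; running = +1156.3390
Stage 3 [84T→91T]: ω = 1156.3390×84/91 = 1067.3898 rpm, dir flips to −; running = −1067.3898
Stage 4 [75T→75T]: ω = 1067.3898×75/75 = 1067.3898 rpm, dir flips to +; running = +1067.3898
Stage 5 [72T→55T]: ω = 1067.3898×72/55 = 1397.3103 rpm, dir flips to −; running = −1397.3103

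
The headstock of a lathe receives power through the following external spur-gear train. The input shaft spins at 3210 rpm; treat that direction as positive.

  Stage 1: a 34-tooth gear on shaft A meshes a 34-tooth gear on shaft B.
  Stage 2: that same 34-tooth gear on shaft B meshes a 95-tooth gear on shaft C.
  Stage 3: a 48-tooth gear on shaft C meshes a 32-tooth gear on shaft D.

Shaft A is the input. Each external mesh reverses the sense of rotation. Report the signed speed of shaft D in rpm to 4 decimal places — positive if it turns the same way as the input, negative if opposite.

Stage 1 [34T→34T]: ω = 3210.0000×34/34 = 3210.0000 rpm, dir flips to −; running = −3210.0000
Stage 2 [34T→95T]: ω = 3210.0000×34/95 = 1148.8421 rpm, dir flips to +; running = +1148.8421
Stage 3 [48T→32T]: ω = 1148.8421×48/32 = 1723.2632 rpm, dir flips to −; running = −1723.2632

-1723.2632 rpm (opposite to input, |ω| = 1723.2632 rpm)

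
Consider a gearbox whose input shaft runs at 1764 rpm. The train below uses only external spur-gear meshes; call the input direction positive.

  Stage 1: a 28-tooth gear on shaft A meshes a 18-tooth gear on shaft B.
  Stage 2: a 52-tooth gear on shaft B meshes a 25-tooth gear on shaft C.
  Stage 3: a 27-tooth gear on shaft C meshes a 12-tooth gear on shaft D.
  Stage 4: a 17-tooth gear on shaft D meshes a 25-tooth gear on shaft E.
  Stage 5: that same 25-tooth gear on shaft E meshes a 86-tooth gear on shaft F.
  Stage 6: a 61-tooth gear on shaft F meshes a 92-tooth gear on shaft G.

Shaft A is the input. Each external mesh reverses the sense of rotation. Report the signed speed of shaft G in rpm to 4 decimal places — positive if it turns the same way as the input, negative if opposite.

Stage 1 [28T→18T]: ω = 1764.0000×28/18 = 2744.0000 rpm, dir flips to −; running = −2744.0000
Stage 2 [52T→25T]: ω = 2744.0000×52/25 = 5707.5200 rpm, dir flips to +; running = +5707.5200
Stage 3 [27T→12T]: ω = 5707.5200×27/12 = 12841.9200 rpm, dir flips to −; running = −12841.9200
Stage 4 [17T→25T]: ω = 12841.9200×17/25 = 8732.5056 rpm, dir flips to +; running = +8732.5056
Stage 5 [25T→86T]: ω = 8732.5056×25/86 = 2538.5191 rpm, dir flips to −; running = −2538.5191
Stage 6 [61T→92T]: ω = 2538.5191×61/92 = 1683.1485 rpm, dir flips to +; running = +1683.1485

+1683.1485 rpm (same as input, |ω| = 1683.1485 rpm)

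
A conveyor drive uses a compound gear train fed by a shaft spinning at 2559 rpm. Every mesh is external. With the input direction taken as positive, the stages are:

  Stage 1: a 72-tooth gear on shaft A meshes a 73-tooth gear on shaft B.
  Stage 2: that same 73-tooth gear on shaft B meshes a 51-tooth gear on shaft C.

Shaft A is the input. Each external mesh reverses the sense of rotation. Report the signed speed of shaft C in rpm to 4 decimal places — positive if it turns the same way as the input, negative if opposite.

Stage 1 [72T→73T]: ω = 2559.0000×72/73 = 2523.9452 rpm, dir flips to −; running = −2523.9452
Stage 2 [73T→51T]: ω = 2523.9452×73/51 = 3612.7059 rpm, dir flips to +; running = +3612.7059

+3612.7059 rpm (same as input, |ω| = 3612.7059 rpm)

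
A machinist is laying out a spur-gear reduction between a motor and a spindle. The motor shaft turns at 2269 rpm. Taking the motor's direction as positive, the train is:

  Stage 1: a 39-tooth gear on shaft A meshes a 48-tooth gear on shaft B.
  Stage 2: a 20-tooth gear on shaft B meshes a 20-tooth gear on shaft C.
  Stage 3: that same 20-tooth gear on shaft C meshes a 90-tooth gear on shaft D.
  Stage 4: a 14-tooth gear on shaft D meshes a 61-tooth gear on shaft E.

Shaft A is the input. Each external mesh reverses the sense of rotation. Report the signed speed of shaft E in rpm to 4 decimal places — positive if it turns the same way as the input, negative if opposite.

Stage 1 [39T→48T]: ω = 2269.0000×39/48 = 1843.5625 rpm, dir flips to −; running = −1843.5625
Stage 2 [20T→20T]: ω = 1843.5625×20/20 = 1843.5625 rpm, dir flips to +; running = +1843.5625
Stage 3 [20T→90T]: ω = 1843.5625×20/90 = 409.6806 rpm, dir flips to −; running = −409.6806
Stage 4 [14T→61T]: ω = 409.6806×14/61 = 94.0250 rpm, dir flips to +; running = +94.0250

+94.0250 rpm (same as input, |ω| = 94.0250 rpm)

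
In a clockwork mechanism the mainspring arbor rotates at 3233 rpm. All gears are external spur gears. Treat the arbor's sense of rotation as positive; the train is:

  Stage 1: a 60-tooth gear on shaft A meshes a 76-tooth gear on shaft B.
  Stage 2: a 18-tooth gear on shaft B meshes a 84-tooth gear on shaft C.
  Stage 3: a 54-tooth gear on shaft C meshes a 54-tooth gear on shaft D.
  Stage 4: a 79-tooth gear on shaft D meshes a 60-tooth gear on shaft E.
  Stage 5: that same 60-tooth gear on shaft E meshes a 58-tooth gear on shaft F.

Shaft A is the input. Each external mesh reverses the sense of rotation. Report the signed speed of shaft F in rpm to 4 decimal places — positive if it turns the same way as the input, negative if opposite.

Stage 1 [60T→76T]: ω = 3233.0000×60/76 = 2552.3684 rpm, dir flips to −; running = −2552.3684
Stage 2 [18T→84T]: ω = 2552.3684×18/84 = 546.9361 rpm, dir flips to +; running = +546.9361
Stage 3 [54T→54T]: ω = 546.9361×54/54 = 546.9361 rpm, dir flips to −; running = −546.9361
Stage 4 [79T→60T]: ω = 546.9361×79/60 = 720.1325 rpm, dir flips to +; running = +720.1325
Stage 5 [60T→58T]: ω = 720.1325×60/58 = 744.9647 rpm, dir flips to −; running = −744.9647

-744.9647 rpm (opposite to input, |ω| = 744.9647 rpm)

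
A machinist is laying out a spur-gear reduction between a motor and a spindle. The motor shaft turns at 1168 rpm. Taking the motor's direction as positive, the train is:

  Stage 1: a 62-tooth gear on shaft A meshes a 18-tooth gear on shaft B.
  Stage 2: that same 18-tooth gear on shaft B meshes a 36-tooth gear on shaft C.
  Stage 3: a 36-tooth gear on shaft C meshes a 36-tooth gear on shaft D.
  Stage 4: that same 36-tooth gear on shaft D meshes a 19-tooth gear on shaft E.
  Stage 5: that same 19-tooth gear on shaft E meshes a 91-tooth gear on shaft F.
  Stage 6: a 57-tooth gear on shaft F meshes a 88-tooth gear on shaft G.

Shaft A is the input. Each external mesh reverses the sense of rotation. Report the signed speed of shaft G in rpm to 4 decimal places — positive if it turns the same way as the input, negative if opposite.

Stage 1 [62T→18T]: ω = 1168.0000×62/18 = 4023.1111 rpm, dir flips to −; running = −4023.1111
Stage 2 [18T→36T]: ω = 4023.1111×18/36 = 2011.5556 rpm, dir flips to +; running = +2011.5556
Stage 3 [36T→36T]: ω = 2011.5556×36/36 = 2011.5556 rpm, dir flips to −; running = −2011.5556
Stage 4 [36T→19T]: ω = 2011.5556×36/19 = 3811.3684 rpm, dir flips to +; running = +3811.3684
Stage 5 [19T→91T]: ω = 3811.3684×19/91 = 795.7802 rpm, dir flips to −; running = −795.7802
Stage 6 [57T→88T]: ω = 795.7802×57/88 = 515.4486 rpm, dir flips to +; running = +515.4486

+515.4486 rpm (same as input, |ω| = 515.4486 rpm)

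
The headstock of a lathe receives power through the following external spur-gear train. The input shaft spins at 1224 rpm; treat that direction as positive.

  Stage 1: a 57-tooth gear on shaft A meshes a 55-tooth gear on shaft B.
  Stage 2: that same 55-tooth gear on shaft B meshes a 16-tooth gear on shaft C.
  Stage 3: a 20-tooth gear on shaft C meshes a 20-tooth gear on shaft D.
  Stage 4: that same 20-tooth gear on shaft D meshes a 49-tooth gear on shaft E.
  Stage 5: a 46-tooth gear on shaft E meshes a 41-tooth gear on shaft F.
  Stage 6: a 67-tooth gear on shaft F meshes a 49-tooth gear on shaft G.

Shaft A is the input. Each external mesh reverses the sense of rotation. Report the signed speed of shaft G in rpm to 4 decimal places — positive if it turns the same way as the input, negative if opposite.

Stage 1 [57T→55T]: ω = 1224.0000×57/55 = 1268.5091 rpm, dir flips to −; running = −1268.5091
Stage 2 [55T→16T]: ω = 1268.5091×55/16 = 4360.5000 rpm, dir flips to +; running = +4360.5000
Stage 3 [20T→20T]: ω = 4360.5000×20/20 = 4360.5000 rpm, dir flips to −; running = −4360.5000
Stage 4 [20T→49T]: ω = 4360.5000×20/49 = 1779.7959 rpm, dir flips to +; running = +1779.7959
Stage 5 [46T→41T]: ω = 1779.7959×46/41 = 1996.8442 rpm, dir flips to −; running = −1996.8442
Stage 6 [67T→49T]: ω = 1996.8442×67/49 = 2730.3788 rpm, dir flips to +; running = +2730.3788

+2730.3788 rpm (same as input, |ω| = 2730.3788 rpm)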